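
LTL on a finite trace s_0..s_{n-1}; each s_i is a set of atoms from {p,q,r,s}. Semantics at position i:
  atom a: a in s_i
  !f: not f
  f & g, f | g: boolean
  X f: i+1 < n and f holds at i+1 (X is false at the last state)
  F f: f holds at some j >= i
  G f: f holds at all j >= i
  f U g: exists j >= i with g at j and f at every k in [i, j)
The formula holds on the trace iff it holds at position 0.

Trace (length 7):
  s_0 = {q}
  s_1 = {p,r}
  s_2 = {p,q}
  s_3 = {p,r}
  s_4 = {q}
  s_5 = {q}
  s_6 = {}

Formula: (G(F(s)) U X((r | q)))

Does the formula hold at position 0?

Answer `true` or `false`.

s_0={q}: (G(F(s)) U X((r | q)))=True G(F(s))=False F(s)=False s=False X((r | q))=True (r | q)=True r=False q=True
s_1={p,r}: (G(F(s)) U X((r | q)))=True G(F(s))=False F(s)=False s=False X((r | q))=True (r | q)=True r=True q=False
s_2={p,q}: (G(F(s)) U X((r | q)))=True G(F(s))=False F(s)=False s=False X((r | q))=True (r | q)=True r=False q=True
s_3={p,r}: (G(F(s)) U X((r | q)))=True G(F(s))=False F(s)=False s=False X((r | q))=True (r | q)=True r=True q=False
s_4={q}: (G(F(s)) U X((r | q)))=True G(F(s))=False F(s)=False s=False X((r | q))=True (r | q)=True r=False q=True
s_5={q}: (G(F(s)) U X((r | q)))=False G(F(s))=False F(s)=False s=False X((r | q))=False (r | q)=True r=False q=True
s_6={}: (G(F(s)) U X((r | q)))=False G(F(s))=False F(s)=False s=False X((r | q))=False (r | q)=False r=False q=False

Answer: true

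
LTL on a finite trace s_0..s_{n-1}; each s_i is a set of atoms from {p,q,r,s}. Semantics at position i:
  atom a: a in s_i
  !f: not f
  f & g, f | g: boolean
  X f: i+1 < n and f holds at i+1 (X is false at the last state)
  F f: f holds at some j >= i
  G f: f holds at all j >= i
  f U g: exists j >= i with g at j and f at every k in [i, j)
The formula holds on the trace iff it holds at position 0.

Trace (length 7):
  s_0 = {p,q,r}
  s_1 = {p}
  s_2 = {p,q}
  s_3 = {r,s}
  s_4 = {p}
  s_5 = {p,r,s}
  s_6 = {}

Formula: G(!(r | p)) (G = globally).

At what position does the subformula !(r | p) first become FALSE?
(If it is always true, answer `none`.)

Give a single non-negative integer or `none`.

s_0={p,q,r}: !(r | p)=False (r | p)=True r=True p=True
s_1={p}: !(r | p)=False (r | p)=True r=False p=True
s_2={p,q}: !(r | p)=False (r | p)=True r=False p=True
s_3={r,s}: !(r | p)=False (r | p)=True r=True p=False
s_4={p}: !(r | p)=False (r | p)=True r=False p=True
s_5={p,r,s}: !(r | p)=False (r | p)=True r=True p=True
s_6={}: !(r | p)=True (r | p)=False r=False p=False
G(!(r | p)) holds globally = False
First violation at position 0.

Answer: 0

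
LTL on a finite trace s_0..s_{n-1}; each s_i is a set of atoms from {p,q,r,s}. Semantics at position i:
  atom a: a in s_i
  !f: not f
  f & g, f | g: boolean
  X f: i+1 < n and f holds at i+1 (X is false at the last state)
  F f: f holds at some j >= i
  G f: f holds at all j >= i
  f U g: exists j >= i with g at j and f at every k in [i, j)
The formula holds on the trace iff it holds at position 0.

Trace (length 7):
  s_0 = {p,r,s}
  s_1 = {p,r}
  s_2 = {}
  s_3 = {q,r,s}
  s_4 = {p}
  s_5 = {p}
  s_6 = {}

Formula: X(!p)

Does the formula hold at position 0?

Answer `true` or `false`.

Answer: false

Derivation:
s_0={p,r,s}: X(!p)=False !p=False p=True
s_1={p,r}: X(!p)=True !p=False p=True
s_2={}: X(!p)=True !p=True p=False
s_3={q,r,s}: X(!p)=False !p=True p=False
s_4={p}: X(!p)=False !p=False p=True
s_5={p}: X(!p)=True !p=False p=True
s_6={}: X(!p)=False !p=True p=False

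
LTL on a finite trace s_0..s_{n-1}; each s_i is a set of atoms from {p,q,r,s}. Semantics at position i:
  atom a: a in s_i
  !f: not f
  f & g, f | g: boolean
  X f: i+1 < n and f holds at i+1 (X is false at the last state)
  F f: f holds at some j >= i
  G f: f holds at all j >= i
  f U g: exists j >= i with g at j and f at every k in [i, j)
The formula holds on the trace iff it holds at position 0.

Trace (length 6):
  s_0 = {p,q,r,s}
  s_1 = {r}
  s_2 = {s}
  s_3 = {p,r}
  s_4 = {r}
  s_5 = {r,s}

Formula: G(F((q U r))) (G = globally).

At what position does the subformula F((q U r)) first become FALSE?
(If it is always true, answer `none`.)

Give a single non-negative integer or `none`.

s_0={p,q,r,s}: F((q U r))=True (q U r)=True q=True r=True
s_1={r}: F((q U r))=True (q U r)=True q=False r=True
s_2={s}: F((q U r))=True (q U r)=False q=False r=False
s_3={p,r}: F((q U r))=True (q U r)=True q=False r=True
s_4={r}: F((q U r))=True (q U r)=True q=False r=True
s_5={r,s}: F((q U r))=True (q U r)=True q=False r=True
G(F((q U r))) holds globally = True
No violation — formula holds at every position.

Answer: none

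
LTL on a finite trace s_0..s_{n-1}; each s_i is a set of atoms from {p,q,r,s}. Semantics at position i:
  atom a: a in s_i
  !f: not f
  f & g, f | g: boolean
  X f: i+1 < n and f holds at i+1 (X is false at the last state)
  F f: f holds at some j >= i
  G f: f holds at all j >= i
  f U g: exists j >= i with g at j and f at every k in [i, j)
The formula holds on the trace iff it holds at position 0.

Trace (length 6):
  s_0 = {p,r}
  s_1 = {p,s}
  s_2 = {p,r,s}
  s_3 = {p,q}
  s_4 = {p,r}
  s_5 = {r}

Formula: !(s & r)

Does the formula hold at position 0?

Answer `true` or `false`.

Answer: true

Derivation:
s_0={p,r}: !(s & r)=True (s & r)=False s=False r=True
s_1={p,s}: !(s & r)=True (s & r)=False s=True r=False
s_2={p,r,s}: !(s & r)=False (s & r)=True s=True r=True
s_3={p,q}: !(s & r)=True (s & r)=False s=False r=False
s_4={p,r}: !(s & r)=True (s & r)=False s=False r=True
s_5={r}: !(s & r)=True (s & r)=False s=False r=True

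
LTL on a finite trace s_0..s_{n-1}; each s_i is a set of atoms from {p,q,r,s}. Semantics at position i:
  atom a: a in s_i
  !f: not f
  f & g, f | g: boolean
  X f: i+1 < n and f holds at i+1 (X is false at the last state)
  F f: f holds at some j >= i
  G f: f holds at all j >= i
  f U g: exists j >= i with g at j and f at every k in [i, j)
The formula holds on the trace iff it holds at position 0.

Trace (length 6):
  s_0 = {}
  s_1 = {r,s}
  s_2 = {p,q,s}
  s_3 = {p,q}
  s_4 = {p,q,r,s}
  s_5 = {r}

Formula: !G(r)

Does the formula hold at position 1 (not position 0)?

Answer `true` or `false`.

s_0={}: !G(r)=True G(r)=False r=False
s_1={r,s}: !G(r)=True G(r)=False r=True
s_2={p,q,s}: !G(r)=True G(r)=False r=False
s_3={p,q}: !G(r)=True G(r)=False r=False
s_4={p,q,r,s}: !G(r)=False G(r)=True r=True
s_5={r}: !G(r)=False G(r)=True r=True
Evaluating at position 1: result = True

Answer: true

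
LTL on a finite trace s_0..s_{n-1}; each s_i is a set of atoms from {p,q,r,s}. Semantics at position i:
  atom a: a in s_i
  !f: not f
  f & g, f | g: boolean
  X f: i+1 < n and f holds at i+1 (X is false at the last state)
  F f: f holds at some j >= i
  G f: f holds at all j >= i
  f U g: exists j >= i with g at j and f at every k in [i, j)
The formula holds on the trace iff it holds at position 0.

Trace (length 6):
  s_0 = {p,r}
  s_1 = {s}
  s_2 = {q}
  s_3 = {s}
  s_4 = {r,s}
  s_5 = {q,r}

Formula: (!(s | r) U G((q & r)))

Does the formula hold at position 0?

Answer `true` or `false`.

s_0={p,r}: (!(s | r) U G((q & r)))=False !(s | r)=False (s | r)=True s=False r=True G((q & r))=False (q & r)=False q=False
s_1={s}: (!(s | r) U G((q & r)))=False !(s | r)=False (s | r)=True s=True r=False G((q & r))=False (q & r)=False q=False
s_2={q}: (!(s | r) U G((q & r)))=False !(s | r)=True (s | r)=False s=False r=False G((q & r))=False (q & r)=False q=True
s_3={s}: (!(s | r) U G((q & r)))=False !(s | r)=False (s | r)=True s=True r=False G((q & r))=False (q & r)=False q=False
s_4={r,s}: (!(s | r) U G((q & r)))=False !(s | r)=False (s | r)=True s=True r=True G((q & r))=False (q & r)=False q=False
s_5={q,r}: (!(s | r) U G((q & r)))=True !(s | r)=False (s | r)=True s=False r=True G((q & r))=True (q & r)=True q=True

Answer: false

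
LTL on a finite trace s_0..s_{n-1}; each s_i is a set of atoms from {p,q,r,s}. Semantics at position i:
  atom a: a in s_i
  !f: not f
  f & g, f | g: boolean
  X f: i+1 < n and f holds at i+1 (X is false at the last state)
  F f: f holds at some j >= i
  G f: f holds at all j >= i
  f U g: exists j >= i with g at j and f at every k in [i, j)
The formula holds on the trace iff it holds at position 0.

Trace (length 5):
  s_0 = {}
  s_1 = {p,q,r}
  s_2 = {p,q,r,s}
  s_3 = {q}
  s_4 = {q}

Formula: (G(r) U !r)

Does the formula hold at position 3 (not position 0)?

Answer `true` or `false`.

Answer: true

Derivation:
s_0={}: (G(r) U !r)=True G(r)=False r=False !r=True
s_1={p,q,r}: (G(r) U !r)=False G(r)=False r=True !r=False
s_2={p,q,r,s}: (G(r) U !r)=False G(r)=False r=True !r=False
s_3={q}: (G(r) U !r)=True G(r)=False r=False !r=True
s_4={q}: (G(r) U !r)=True G(r)=False r=False !r=True
Evaluating at position 3: result = True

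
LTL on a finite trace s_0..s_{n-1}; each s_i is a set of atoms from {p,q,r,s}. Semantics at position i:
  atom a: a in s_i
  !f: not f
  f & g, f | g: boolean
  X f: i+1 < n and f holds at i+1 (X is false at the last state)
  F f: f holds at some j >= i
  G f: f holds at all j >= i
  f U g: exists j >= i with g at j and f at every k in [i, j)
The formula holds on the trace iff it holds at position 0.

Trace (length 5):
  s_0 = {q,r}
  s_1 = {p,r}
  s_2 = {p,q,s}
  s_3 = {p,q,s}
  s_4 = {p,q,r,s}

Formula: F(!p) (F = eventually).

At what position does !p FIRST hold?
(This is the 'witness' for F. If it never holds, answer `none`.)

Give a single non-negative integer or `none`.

s_0={q,r}: !p=True p=False
s_1={p,r}: !p=False p=True
s_2={p,q,s}: !p=False p=True
s_3={p,q,s}: !p=False p=True
s_4={p,q,r,s}: !p=False p=True
F(!p) holds; first witness at position 0.

Answer: 0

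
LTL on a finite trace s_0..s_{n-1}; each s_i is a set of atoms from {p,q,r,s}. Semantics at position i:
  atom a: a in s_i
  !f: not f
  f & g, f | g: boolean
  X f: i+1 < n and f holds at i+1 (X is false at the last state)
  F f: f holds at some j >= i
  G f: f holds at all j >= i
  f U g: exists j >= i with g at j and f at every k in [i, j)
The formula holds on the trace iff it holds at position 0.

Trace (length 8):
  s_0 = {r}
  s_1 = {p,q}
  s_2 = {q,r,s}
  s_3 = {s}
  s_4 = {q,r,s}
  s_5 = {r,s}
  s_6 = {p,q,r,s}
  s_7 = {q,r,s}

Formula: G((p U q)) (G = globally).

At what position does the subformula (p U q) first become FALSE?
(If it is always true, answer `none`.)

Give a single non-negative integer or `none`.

s_0={r}: (p U q)=False p=False q=False
s_1={p,q}: (p U q)=True p=True q=True
s_2={q,r,s}: (p U q)=True p=False q=True
s_3={s}: (p U q)=False p=False q=False
s_4={q,r,s}: (p U q)=True p=False q=True
s_5={r,s}: (p U q)=False p=False q=False
s_6={p,q,r,s}: (p U q)=True p=True q=True
s_7={q,r,s}: (p U q)=True p=False q=True
G((p U q)) holds globally = False
First violation at position 0.

Answer: 0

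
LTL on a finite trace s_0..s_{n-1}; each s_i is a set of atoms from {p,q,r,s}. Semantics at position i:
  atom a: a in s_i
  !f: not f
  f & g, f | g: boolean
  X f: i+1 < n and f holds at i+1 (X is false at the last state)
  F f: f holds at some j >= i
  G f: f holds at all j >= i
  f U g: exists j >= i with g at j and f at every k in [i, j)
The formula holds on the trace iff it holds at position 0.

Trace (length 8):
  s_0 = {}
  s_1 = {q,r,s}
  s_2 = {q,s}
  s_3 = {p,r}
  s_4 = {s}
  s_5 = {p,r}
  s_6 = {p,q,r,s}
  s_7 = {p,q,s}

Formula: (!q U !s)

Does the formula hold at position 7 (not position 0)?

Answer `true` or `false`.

s_0={}: (!q U !s)=True !q=True q=False !s=True s=False
s_1={q,r,s}: (!q U !s)=False !q=False q=True !s=False s=True
s_2={q,s}: (!q U !s)=False !q=False q=True !s=False s=True
s_3={p,r}: (!q U !s)=True !q=True q=False !s=True s=False
s_4={s}: (!q U !s)=True !q=True q=False !s=False s=True
s_5={p,r}: (!q U !s)=True !q=True q=False !s=True s=False
s_6={p,q,r,s}: (!q U !s)=False !q=False q=True !s=False s=True
s_7={p,q,s}: (!q U !s)=False !q=False q=True !s=False s=True
Evaluating at position 7: result = False

Answer: false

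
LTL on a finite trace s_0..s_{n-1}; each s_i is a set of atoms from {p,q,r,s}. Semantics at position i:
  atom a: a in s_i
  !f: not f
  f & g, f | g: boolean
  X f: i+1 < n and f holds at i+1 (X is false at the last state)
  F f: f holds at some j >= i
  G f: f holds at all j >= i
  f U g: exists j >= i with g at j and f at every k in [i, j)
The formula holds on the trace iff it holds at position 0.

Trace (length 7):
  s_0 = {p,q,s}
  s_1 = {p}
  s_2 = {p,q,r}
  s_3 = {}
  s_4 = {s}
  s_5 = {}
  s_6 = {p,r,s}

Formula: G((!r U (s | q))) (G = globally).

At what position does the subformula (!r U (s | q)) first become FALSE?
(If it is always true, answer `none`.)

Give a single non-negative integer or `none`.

Answer: none

Derivation:
s_0={p,q,s}: (!r U (s | q))=True !r=True r=False (s | q)=True s=True q=True
s_1={p}: (!r U (s | q))=True !r=True r=False (s | q)=False s=False q=False
s_2={p,q,r}: (!r U (s | q))=True !r=False r=True (s | q)=True s=False q=True
s_3={}: (!r U (s | q))=True !r=True r=False (s | q)=False s=False q=False
s_4={s}: (!r U (s | q))=True !r=True r=False (s | q)=True s=True q=False
s_5={}: (!r U (s | q))=True !r=True r=False (s | q)=False s=False q=False
s_6={p,r,s}: (!r U (s | q))=True !r=False r=True (s | q)=True s=True q=False
G((!r U (s | q))) holds globally = True
No violation — formula holds at every position.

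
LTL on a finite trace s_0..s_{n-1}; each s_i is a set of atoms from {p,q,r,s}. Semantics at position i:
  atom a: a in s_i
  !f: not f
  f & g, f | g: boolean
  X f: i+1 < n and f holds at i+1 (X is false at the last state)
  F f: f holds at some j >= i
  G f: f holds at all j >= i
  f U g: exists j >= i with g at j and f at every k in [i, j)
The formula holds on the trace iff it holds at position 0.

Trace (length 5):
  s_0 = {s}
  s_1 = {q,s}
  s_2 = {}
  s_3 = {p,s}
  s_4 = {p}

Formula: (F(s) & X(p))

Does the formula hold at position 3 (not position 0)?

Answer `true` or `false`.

s_0={s}: (F(s) & X(p))=False F(s)=True s=True X(p)=False p=False
s_1={q,s}: (F(s) & X(p))=False F(s)=True s=True X(p)=False p=False
s_2={}: (F(s) & X(p))=True F(s)=True s=False X(p)=True p=False
s_3={p,s}: (F(s) & X(p))=True F(s)=True s=True X(p)=True p=True
s_4={p}: (F(s) & X(p))=False F(s)=False s=False X(p)=False p=True
Evaluating at position 3: result = True

Answer: true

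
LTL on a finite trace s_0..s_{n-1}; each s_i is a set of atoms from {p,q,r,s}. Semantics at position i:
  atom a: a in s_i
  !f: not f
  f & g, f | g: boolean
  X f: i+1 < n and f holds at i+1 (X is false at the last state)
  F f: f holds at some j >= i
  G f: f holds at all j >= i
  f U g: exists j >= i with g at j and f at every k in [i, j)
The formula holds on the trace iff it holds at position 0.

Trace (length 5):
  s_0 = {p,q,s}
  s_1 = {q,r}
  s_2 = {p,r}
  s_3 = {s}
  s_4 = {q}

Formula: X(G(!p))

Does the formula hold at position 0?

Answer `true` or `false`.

s_0={p,q,s}: X(G(!p))=False G(!p)=False !p=False p=True
s_1={q,r}: X(G(!p))=False G(!p)=False !p=True p=False
s_2={p,r}: X(G(!p))=True G(!p)=False !p=False p=True
s_3={s}: X(G(!p))=True G(!p)=True !p=True p=False
s_4={q}: X(G(!p))=False G(!p)=True !p=True p=False

Answer: false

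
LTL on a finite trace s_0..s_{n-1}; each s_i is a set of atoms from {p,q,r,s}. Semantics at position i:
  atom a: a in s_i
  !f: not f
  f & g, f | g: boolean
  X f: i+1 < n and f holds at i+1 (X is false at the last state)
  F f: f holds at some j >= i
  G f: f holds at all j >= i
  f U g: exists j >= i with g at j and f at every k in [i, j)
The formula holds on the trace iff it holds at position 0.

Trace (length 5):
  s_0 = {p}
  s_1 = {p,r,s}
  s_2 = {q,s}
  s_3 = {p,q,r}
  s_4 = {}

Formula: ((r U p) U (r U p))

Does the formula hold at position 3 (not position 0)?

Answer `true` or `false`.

s_0={p}: ((r U p) U (r U p))=True (r U p)=True r=False p=True
s_1={p,r,s}: ((r U p) U (r U p))=True (r U p)=True r=True p=True
s_2={q,s}: ((r U p) U (r U p))=False (r U p)=False r=False p=False
s_3={p,q,r}: ((r U p) U (r U p))=True (r U p)=True r=True p=True
s_4={}: ((r U p) U (r U p))=False (r U p)=False r=False p=False
Evaluating at position 3: result = True

Answer: true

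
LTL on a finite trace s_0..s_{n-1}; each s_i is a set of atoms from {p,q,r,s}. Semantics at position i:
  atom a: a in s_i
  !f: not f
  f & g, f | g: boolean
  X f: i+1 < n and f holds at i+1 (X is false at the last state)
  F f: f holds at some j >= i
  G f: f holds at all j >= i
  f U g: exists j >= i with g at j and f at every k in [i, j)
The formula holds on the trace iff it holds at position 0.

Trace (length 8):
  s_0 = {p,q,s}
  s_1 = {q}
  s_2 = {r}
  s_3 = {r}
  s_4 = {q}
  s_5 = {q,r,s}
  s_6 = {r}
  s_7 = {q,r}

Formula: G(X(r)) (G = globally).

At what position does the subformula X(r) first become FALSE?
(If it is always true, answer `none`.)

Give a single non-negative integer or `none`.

Answer: 0

Derivation:
s_0={p,q,s}: X(r)=False r=False
s_1={q}: X(r)=True r=False
s_2={r}: X(r)=True r=True
s_3={r}: X(r)=False r=True
s_4={q}: X(r)=True r=False
s_5={q,r,s}: X(r)=True r=True
s_6={r}: X(r)=True r=True
s_7={q,r}: X(r)=False r=True
G(X(r)) holds globally = False
First violation at position 0.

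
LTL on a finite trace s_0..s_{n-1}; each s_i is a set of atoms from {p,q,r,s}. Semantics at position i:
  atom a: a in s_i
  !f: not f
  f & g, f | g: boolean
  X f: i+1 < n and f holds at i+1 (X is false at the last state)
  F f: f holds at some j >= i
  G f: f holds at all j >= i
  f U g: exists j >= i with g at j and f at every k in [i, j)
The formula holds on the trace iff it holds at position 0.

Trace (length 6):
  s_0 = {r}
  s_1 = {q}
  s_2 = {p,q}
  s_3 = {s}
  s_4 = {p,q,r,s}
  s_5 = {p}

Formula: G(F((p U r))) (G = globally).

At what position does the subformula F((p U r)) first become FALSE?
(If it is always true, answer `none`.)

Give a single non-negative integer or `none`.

s_0={r}: F((p U r))=True (p U r)=True p=False r=True
s_1={q}: F((p U r))=True (p U r)=False p=False r=False
s_2={p,q}: F((p U r))=True (p U r)=False p=True r=False
s_3={s}: F((p U r))=True (p U r)=False p=False r=False
s_4={p,q,r,s}: F((p U r))=True (p U r)=True p=True r=True
s_5={p}: F((p U r))=False (p U r)=False p=True r=False
G(F((p U r))) holds globally = False
First violation at position 5.

Answer: 5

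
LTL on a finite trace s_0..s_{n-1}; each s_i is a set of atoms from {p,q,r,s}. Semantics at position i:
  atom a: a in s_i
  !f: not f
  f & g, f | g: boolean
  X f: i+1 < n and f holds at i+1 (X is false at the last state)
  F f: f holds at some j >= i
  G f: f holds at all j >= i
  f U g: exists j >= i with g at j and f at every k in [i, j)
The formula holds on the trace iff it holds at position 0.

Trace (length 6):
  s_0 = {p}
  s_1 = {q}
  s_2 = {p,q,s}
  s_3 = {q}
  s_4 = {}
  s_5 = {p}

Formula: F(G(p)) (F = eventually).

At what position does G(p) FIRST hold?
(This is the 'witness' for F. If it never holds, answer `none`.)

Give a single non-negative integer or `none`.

s_0={p}: G(p)=False p=True
s_1={q}: G(p)=False p=False
s_2={p,q,s}: G(p)=False p=True
s_3={q}: G(p)=False p=False
s_4={}: G(p)=False p=False
s_5={p}: G(p)=True p=True
F(G(p)) holds; first witness at position 5.

Answer: 5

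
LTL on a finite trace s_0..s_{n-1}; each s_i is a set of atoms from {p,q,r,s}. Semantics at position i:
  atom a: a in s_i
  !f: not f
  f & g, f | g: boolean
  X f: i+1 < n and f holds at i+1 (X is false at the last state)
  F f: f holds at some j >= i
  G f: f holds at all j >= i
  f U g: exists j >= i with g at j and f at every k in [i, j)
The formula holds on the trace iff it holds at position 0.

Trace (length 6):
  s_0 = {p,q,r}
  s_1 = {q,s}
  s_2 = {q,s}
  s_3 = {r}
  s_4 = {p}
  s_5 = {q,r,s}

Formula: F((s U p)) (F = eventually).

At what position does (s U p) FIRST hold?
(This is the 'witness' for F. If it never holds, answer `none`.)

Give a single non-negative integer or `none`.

Answer: 0

Derivation:
s_0={p,q,r}: (s U p)=True s=False p=True
s_1={q,s}: (s U p)=False s=True p=False
s_2={q,s}: (s U p)=False s=True p=False
s_3={r}: (s U p)=False s=False p=False
s_4={p}: (s U p)=True s=False p=True
s_5={q,r,s}: (s U p)=False s=True p=False
F((s U p)) holds; first witness at position 0.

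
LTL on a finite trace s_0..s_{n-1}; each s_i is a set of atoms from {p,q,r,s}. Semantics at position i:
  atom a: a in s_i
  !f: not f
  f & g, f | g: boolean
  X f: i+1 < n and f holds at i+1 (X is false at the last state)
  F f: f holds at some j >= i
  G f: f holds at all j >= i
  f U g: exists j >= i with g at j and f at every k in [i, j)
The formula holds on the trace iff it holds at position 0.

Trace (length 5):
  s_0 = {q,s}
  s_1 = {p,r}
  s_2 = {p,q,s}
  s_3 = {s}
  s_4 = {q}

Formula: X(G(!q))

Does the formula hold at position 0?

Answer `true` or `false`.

Answer: false

Derivation:
s_0={q,s}: X(G(!q))=False G(!q)=False !q=False q=True
s_1={p,r}: X(G(!q))=False G(!q)=False !q=True q=False
s_2={p,q,s}: X(G(!q))=False G(!q)=False !q=False q=True
s_3={s}: X(G(!q))=False G(!q)=False !q=True q=False
s_4={q}: X(G(!q))=False G(!q)=False !q=False q=True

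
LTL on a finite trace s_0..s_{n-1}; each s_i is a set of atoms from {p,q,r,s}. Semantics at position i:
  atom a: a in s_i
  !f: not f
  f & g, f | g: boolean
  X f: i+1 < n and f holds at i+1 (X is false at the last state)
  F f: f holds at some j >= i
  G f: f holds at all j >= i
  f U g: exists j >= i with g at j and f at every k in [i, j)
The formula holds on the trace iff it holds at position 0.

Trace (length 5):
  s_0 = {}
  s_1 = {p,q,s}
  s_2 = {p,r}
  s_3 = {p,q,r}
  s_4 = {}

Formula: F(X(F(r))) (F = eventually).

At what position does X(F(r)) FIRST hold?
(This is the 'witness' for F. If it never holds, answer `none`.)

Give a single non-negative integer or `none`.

s_0={}: X(F(r))=True F(r)=True r=False
s_1={p,q,s}: X(F(r))=True F(r)=True r=False
s_2={p,r}: X(F(r))=True F(r)=True r=True
s_3={p,q,r}: X(F(r))=False F(r)=True r=True
s_4={}: X(F(r))=False F(r)=False r=False
F(X(F(r))) holds; first witness at position 0.

Answer: 0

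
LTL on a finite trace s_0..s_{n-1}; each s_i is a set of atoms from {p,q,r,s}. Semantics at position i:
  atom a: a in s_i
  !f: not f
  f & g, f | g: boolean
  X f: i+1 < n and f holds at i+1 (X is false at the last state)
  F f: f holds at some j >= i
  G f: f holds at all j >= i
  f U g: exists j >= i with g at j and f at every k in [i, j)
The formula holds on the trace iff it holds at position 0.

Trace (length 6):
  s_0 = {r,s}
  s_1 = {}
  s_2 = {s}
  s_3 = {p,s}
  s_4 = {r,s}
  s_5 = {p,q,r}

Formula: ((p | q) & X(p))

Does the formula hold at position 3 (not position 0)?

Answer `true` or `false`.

s_0={r,s}: ((p | q) & X(p))=False (p | q)=False p=False q=False X(p)=False
s_1={}: ((p | q) & X(p))=False (p | q)=False p=False q=False X(p)=False
s_2={s}: ((p | q) & X(p))=False (p | q)=False p=False q=False X(p)=True
s_3={p,s}: ((p | q) & X(p))=False (p | q)=True p=True q=False X(p)=False
s_4={r,s}: ((p | q) & X(p))=False (p | q)=False p=False q=False X(p)=True
s_5={p,q,r}: ((p | q) & X(p))=False (p | q)=True p=True q=True X(p)=False
Evaluating at position 3: result = False

Answer: false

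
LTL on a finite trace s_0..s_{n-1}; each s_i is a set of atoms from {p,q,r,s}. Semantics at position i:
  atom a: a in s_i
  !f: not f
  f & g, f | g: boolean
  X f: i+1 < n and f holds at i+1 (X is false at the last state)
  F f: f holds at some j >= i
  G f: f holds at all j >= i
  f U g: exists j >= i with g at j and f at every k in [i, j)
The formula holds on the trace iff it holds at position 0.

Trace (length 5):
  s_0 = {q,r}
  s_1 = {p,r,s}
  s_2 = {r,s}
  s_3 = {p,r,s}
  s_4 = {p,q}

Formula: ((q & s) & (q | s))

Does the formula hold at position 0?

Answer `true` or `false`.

Answer: false

Derivation:
s_0={q,r}: ((q & s) & (q | s))=False (q & s)=False q=True s=False (q | s)=True
s_1={p,r,s}: ((q & s) & (q | s))=False (q & s)=False q=False s=True (q | s)=True
s_2={r,s}: ((q & s) & (q | s))=False (q & s)=False q=False s=True (q | s)=True
s_3={p,r,s}: ((q & s) & (q | s))=False (q & s)=False q=False s=True (q | s)=True
s_4={p,q}: ((q & s) & (q | s))=False (q & s)=False q=True s=False (q | s)=True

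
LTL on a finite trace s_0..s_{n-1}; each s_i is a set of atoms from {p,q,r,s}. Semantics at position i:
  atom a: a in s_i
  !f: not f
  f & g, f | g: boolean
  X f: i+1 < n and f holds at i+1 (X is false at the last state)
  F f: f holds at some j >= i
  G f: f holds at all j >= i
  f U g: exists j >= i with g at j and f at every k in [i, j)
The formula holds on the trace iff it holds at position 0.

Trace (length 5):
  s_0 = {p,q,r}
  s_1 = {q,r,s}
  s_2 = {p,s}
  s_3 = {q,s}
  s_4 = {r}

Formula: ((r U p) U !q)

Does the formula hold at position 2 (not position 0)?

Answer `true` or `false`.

s_0={p,q,r}: ((r U p) U !q)=True (r U p)=True r=True p=True !q=False q=True
s_1={q,r,s}: ((r U p) U !q)=True (r U p)=True r=True p=False !q=False q=True
s_2={p,s}: ((r U p) U !q)=True (r U p)=True r=False p=True !q=True q=False
s_3={q,s}: ((r U p) U !q)=False (r U p)=False r=False p=False !q=False q=True
s_4={r}: ((r U p) U !q)=True (r U p)=False r=True p=False !q=True q=False
Evaluating at position 2: result = True

Answer: true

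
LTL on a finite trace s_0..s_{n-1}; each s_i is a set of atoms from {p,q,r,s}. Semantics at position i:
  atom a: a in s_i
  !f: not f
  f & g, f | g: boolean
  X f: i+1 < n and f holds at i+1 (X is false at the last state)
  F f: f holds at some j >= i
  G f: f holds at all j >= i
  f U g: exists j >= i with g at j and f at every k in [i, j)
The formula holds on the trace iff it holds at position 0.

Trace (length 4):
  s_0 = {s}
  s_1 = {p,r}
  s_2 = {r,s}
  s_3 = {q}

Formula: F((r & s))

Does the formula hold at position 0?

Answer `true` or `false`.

Answer: true

Derivation:
s_0={s}: F((r & s))=True (r & s)=False r=False s=True
s_1={p,r}: F((r & s))=True (r & s)=False r=True s=False
s_2={r,s}: F((r & s))=True (r & s)=True r=True s=True
s_3={q}: F((r & s))=False (r & s)=False r=False s=False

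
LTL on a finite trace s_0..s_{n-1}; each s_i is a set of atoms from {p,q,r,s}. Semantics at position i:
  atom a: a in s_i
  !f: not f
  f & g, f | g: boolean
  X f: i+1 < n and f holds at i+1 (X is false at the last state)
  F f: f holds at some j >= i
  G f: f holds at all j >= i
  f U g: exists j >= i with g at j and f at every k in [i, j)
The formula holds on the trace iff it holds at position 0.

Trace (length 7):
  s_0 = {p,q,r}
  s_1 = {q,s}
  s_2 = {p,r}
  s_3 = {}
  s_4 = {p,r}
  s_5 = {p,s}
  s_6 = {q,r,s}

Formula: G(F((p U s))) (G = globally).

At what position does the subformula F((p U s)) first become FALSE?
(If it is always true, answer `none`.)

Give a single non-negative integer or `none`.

s_0={p,q,r}: F((p U s))=True (p U s)=True p=True s=False
s_1={q,s}: F((p U s))=True (p U s)=True p=False s=True
s_2={p,r}: F((p U s))=True (p U s)=False p=True s=False
s_3={}: F((p U s))=True (p U s)=False p=False s=False
s_4={p,r}: F((p U s))=True (p U s)=True p=True s=False
s_5={p,s}: F((p U s))=True (p U s)=True p=True s=True
s_6={q,r,s}: F((p U s))=True (p U s)=True p=False s=True
G(F((p U s))) holds globally = True
No violation — formula holds at every position.

Answer: none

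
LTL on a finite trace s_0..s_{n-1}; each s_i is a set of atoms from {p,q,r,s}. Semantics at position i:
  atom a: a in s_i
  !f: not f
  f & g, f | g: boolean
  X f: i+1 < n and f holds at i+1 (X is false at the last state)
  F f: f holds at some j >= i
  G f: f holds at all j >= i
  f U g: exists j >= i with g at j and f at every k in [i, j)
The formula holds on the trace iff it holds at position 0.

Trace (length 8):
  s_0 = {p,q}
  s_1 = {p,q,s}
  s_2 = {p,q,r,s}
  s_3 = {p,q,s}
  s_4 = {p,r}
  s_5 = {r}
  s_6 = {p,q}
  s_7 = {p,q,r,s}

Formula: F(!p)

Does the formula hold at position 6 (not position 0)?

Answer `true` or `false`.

s_0={p,q}: F(!p)=True !p=False p=True
s_1={p,q,s}: F(!p)=True !p=False p=True
s_2={p,q,r,s}: F(!p)=True !p=False p=True
s_3={p,q,s}: F(!p)=True !p=False p=True
s_4={p,r}: F(!p)=True !p=False p=True
s_5={r}: F(!p)=True !p=True p=False
s_6={p,q}: F(!p)=False !p=False p=True
s_7={p,q,r,s}: F(!p)=False !p=False p=True
Evaluating at position 6: result = False

Answer: false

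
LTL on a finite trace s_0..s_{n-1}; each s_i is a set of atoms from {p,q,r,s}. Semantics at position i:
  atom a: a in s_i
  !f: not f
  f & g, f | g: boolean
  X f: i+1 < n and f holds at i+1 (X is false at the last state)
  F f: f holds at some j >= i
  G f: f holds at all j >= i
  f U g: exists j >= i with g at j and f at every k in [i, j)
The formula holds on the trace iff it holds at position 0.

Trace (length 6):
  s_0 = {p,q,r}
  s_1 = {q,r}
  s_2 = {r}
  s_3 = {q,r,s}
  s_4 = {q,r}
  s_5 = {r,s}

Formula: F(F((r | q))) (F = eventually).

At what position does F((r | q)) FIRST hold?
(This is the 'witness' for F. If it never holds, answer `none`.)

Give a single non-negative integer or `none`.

s_0={p,q,r}: F((r | q))=True (r | q)=True r=True q=True
s_1={q,r}: F((r | q))=True (r | q)=True r=True q=True
s_2={r}: F((r | q))=True (r | q)=True r=True q=False
s_3={q,r,s}: F((r | q))=True (r | q)=True r=True q=True
s_4={q,r}: F((r | q))=True (r | q)=True r=True q=True
s_5={r,s}: F((r | q))=True (r | q)=True r=True q=False
F(F((r | q))) holds; first witness at position 0.

Answer: 0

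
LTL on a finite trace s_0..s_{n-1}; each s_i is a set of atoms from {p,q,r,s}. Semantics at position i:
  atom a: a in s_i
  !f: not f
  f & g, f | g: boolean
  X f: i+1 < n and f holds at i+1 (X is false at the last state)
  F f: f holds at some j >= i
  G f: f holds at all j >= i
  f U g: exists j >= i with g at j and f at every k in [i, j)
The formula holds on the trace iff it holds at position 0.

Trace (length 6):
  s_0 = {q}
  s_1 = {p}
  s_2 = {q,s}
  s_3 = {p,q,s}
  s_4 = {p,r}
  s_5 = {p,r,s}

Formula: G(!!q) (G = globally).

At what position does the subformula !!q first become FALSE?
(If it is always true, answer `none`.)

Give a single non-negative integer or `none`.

Answer: 1

Derivation:
s_0={q}: !!q=True !q=False q=True
s_1={p}: !!q=False !q=True q=False
s_2={q,s}: !!q=True !q=False q=True
s_3={p,q,s}: !!q=True !q=False q=True
s_4={p,r}: !!q=False !q=True q=False
s_5={p,r,s}: !!q=False !q=True q=False
G(!!q) holds globally = False
First violation at position 1.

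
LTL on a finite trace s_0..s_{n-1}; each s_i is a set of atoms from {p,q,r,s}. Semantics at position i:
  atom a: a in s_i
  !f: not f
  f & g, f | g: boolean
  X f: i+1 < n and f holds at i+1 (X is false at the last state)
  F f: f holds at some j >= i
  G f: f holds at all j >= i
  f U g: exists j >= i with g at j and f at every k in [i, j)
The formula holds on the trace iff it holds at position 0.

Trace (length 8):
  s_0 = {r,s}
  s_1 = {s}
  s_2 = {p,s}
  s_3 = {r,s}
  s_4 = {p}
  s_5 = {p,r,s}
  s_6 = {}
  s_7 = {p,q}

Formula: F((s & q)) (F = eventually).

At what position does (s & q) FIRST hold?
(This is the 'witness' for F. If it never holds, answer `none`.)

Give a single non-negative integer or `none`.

Answer: none

Derivation:
s_0={r,s}: (s & q)=False s=True q=False
s_1={s}: (s & q)=False s=True q=False
s_2={p,s}: (s & q)=False s=True q=False
s_3={r,s}: (s & q)=False s=True q=False
s_4={p}: (s & q)=False s=False q=False
s_5={p,r,s}: (s & q)=False s=True q=False
s_6={}: (s & q)=False s=False q=False
s_7={p,q}: (s & q)=False s=False q=True
F((s & q)) does not hold (no witness exists).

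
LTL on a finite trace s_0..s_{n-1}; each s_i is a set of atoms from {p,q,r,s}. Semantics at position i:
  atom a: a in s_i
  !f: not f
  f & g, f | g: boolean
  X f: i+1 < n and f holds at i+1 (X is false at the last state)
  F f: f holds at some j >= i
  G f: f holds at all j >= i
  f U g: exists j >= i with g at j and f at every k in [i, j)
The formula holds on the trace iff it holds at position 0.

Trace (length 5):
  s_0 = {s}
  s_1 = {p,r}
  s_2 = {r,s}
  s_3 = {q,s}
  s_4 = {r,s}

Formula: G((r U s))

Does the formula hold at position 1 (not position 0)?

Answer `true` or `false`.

s_0={s}: G((r U s))=True (r U s)=True r=False s=True
s_1={p,r}: G((r U s))=True (r U s)=True r=True s=False
s_2={r,s}: G((r U s))=True (r U s)=True r=True s=True
s_3={q,s}: G((r U s))=True (r U s)=True r=False s=True
s_4={r,s}: G((r U s))=True (r U s)=True r=True s=True
Evaluating at position 1: result = True

Answer: true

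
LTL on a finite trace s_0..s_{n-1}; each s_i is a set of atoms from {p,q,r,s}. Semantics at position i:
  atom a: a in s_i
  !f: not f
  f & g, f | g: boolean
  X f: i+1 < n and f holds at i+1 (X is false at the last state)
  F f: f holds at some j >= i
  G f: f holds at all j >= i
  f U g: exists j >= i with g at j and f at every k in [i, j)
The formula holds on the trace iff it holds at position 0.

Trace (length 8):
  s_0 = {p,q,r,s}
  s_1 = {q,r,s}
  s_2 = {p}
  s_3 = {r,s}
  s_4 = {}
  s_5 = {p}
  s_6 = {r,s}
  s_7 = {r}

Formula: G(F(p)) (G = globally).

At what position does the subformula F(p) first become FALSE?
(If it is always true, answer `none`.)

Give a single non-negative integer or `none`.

s_0={p,q,r,s}: F(p)=True p=True
s_1={q,r,s}: F(p)=True p=False
s_2={p}: F(p)=True p=True
s_3={r,s}: F(p)=True p=False
s_4={}: F(p)=True p=False
s_5={p}: F(p)=True p=True
s_6={r,s}: F(p)=False p=False
s_7={r}: F(p)=False p=False
G(F(p)) holds globally = False
First violation at position 6.

Answer: 6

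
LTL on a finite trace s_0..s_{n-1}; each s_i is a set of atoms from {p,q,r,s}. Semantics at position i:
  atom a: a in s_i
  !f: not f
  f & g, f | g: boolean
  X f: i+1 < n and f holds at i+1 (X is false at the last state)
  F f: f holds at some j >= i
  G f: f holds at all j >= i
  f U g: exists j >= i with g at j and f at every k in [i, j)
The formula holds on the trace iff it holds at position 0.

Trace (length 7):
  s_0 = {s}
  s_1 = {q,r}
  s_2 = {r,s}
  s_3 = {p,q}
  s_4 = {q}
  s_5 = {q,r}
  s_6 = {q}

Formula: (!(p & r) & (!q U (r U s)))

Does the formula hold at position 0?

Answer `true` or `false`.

s_0={s}: (!(p & r) & (!q U (r U s)))=True !(p & r)=True (p & r)=False p=False r=False (!q U (r U s))=True !q=True q=False (r U s)=True s=True
s_1={q,r}: (!(p & r) & (!q U (r U s)))=True !(p & r)=True (p & r)=False p=False r=True (!q U (r U s))=True !q=False q=True (r U s)=True s=False
s_2={r,s}: (!(p & r) & (!q U (r U s)))=True !(p & r)=True (p & r)=False p=False r=True (!q U (r U s))=True !q=True q=False (r U s)=True s=True
s_3={p,q}: (!(p & r) & (!q U (r U s)))=False !(p & r)=True (p & r)=False p=True r=False (!q U (r U s))=False !q=False q=True (r U s)=False s=False
s_4={q}: (!(p & r) & (!q U (r U s)))=False !(p & r)=True (p & r)=False p=False r=False (!q U (r U s))=False !q=False q=True (r U s)=False s=False
s_5={q,r}: (!(p & r) & (!q U (r U s)))=False !(p & r)=True (p & r)=False p=False r=True (!q U (r U s))=False !q=False q=True (r U s)=False s=False
s_6={q}: (!(p & r) & (!q U (r U s)))=False !(p & r)=True (p & r)=False p=False r=False (!q U (r U s))=False !q=False q=True (r U s)=False s=False

Answer: true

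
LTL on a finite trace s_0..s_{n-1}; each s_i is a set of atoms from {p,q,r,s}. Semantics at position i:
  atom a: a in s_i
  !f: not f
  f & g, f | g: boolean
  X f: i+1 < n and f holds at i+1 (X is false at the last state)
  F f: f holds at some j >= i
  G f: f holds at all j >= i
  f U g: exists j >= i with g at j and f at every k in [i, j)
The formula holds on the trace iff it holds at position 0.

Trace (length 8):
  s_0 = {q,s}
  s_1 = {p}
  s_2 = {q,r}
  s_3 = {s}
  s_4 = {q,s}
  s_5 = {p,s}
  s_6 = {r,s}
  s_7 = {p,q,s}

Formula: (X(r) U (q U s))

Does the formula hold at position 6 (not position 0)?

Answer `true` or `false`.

Answer: true

Derivation:
s_0={q,s}: (X(r) U (q U s))=True X(r)=False r=False (q U s)=True q=True s=True
s_1={p}: (X(r) U (q U s))=True X(r)=True r=False (q U s)=False q=False s=False
s_2={q,r}: (X(r) U (q U s))=True X(r)=False r=True (q U s)=True q=True s=False
s_3={s}: (X(r) U (q U s))=True X(r)=False r=False (q U s)=True q=False s=True
s_4={q,s}: (X(r) U (q U s))=True X(r)=False r=False (q U s)=True q=True s=True
s_5={p,s}: (X(r) U (q U s))=True X(r)=True r=False (q U s)=True q=False s=True
s_6={r,s}: (X(r) U (q U s))=True X(r)=False r=True (q U s)=True q=False s=True
s_7={p,q,s}: (X(r) U (q U s))=True X(r)=False r=False (q U s)=True q=True s=True
Evaluating at position 6: result = True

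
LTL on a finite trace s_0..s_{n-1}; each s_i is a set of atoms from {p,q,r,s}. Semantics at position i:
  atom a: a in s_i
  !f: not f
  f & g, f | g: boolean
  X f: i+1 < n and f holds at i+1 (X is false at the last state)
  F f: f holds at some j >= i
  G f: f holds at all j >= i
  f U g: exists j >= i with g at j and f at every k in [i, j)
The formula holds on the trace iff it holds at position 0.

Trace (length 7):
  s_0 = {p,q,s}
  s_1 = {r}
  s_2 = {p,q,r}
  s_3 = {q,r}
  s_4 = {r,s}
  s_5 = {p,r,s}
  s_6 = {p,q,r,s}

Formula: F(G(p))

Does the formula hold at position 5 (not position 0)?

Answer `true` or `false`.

Answer: true

Derivation:
s_0={p,q,s}: F(G(p))=True G(p)=False p=True
s_1={r}: F(G(p))=True G(p)=False p=False
s_2={p,q,r}: F(G(p))=True G(p)=False p=True
s_3={q,r}: F(G(p))=True G(p)=False p=False
s_4={r,s}: F(G(p))=True G(p)=False p=False
s_5={p,r,s}: F(G(p))=True G(p)=True p=True
s_6={p,q,r,s}: F(G(p))=True G(p)=True p=True
Evaluating at position 5: result = True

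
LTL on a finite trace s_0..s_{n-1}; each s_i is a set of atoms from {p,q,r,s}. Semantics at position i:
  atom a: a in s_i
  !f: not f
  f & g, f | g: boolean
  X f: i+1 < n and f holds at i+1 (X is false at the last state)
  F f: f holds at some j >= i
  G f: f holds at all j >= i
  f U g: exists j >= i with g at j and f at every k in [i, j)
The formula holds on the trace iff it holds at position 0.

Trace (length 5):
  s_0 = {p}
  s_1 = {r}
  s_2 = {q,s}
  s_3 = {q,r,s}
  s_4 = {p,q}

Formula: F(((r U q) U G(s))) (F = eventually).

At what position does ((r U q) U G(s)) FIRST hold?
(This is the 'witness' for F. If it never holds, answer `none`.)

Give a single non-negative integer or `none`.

s_0={p}: ((r U q) U G(s))=False (r U q)=False r=False q=False G(s)=False s=False
s_1={r}: ((r U q) U G(s))=False (r U q)=True r=True q=False G(s)=False s=False
s_2={q,s}: ((r U q) U G(s))=False (r U q)=True r=False q=True G(s)=False s=True
s_3={q,r,s}: ((r U q) U G(s))=False (r U q)=True r=True q=True G(s)=False s=True
s_4={p,q}: ((r U q) U G(s))=False (r U q)=True r=False q=True G(s)=False s=False
F(((r U q) U G(s))) does not hold (no witness exists).

Answer: none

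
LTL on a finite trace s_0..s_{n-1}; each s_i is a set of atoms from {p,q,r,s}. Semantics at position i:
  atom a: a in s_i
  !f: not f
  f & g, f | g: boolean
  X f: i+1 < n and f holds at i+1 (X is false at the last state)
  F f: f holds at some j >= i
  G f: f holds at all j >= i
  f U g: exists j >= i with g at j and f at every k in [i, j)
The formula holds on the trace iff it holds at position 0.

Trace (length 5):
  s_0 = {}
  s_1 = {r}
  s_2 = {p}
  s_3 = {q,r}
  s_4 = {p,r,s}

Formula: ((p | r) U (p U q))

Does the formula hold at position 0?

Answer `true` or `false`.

s_0={}: ((p | r) U (p U q))=False (p | r)=False p=False r=False (p U q)=False q=False
s_1={r}: ((p | r) U (p U q))=True (p | r)=True p=False r=True (p U q)=False q=False
s_2={p}: ((p | r) U (p U q))=True (p | r)=True p=True r=False (p U q)=True q=False
s_3={q,r}: ((p | r) U (p U q))=True (p | r)=True p=False r=True (p U q)=True q=True
s_4={p,r,s}: ((p | r) U (p U q))=False (p | r)=True p=True r=True (p U q)=False q=False

Answer: false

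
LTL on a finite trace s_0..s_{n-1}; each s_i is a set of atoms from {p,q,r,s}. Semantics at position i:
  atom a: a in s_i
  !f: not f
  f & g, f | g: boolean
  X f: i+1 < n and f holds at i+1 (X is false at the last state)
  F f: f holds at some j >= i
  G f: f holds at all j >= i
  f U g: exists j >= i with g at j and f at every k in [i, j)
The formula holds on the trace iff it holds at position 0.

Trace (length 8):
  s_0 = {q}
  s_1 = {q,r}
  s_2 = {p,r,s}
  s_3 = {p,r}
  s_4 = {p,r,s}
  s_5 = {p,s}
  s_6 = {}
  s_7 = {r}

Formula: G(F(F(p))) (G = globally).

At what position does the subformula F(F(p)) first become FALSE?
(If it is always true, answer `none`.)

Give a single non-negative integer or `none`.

Answer: 6

Derivation:
s_0={q}: F(F(p))=True F(p)=True p=False
s_1={q,r}: F(F(p))=True F(p)=True p=False
s_2={p,r,s}: F(F(p))=True F(p)=True p=True
s_3={p,r}: F(F(p))=True F(p)=True p=True
s_4={p,r,s}: F(F(p))=True F(p)=True p=True
s_5={p,s}: F(F(p))=True F(p)=True p=True
s_6={}: F(F(p))=False F(p)=False p=False
s_7={r}: F(F(p))=False F(p)=False p=False
G(F(F(p))) holds globally = False
First violation at position 6.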